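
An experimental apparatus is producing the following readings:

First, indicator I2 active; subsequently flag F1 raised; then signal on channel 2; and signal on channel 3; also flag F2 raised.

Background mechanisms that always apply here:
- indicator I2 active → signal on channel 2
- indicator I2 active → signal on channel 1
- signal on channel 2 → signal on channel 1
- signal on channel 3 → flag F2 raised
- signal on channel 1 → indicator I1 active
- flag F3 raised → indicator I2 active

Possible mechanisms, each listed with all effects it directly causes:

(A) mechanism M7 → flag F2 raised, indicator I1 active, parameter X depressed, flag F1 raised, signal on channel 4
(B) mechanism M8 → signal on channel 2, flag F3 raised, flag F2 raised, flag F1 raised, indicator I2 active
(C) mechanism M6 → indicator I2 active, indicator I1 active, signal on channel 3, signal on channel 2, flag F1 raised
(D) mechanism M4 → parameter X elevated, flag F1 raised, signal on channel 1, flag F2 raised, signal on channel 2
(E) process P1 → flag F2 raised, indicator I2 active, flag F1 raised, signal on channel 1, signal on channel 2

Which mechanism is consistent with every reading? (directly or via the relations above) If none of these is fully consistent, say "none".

C

Checking each candidate against the observations:
(A) mechanism M7 — indicator I2 active ✗; flag F1 raised ✓; signal on channel 2 ✗; signal on channel 3 ✗; flag F2 raised ✓
(B) mechanism M8 — does not account for signal on channel 3
(C) mechanism M6 — indicator I2 active ✓; flag F1 raised ✓; signal on channel 2 ✓; signal on channel 3 ✓; flag F2 raised ✓ (by signal on channel 3 → flag F2 raised)
(D) mechanism M4 — does not account for indicator I2 active, signal on channel 3
(E) process P1 — does not account for signal on channel 3
Only (C) is consistent with every observation.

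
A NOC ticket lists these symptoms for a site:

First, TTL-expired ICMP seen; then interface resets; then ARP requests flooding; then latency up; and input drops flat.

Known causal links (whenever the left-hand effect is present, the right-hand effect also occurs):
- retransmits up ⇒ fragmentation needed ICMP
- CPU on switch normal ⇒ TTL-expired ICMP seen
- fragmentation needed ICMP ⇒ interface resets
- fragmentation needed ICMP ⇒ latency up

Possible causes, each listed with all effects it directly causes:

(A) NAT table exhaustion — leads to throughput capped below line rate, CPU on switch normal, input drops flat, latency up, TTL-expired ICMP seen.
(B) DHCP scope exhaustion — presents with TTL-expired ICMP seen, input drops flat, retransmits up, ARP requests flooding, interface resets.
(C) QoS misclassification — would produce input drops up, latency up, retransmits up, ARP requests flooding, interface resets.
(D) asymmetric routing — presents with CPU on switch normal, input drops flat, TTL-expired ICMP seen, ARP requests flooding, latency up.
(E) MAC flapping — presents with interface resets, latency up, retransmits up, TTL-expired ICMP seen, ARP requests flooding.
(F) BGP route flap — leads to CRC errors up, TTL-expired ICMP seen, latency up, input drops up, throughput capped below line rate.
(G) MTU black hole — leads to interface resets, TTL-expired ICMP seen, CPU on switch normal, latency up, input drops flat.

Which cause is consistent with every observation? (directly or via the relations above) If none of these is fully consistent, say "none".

Per-candidate check:
(A) NAT table exhaustion — TTL-expired ICMP seen match; interface resets miss; ARP requests flooding miss; latency up match; input drops flat match
(B) DHCP scope exhaustion — TTL-expired ICMP seen match; interface resets match; ARP requests flooding match; latency up match (through retransmits up → fragmentation needed ICMP → latency up); input drops flat match
(C) QoS misclassification — TTL-expired ICMP seen miss; interface resets match; ARP requests flooding match; latency up match; input drops flat miss
(D) asymmetric routing — TTL-expired ICMP seen match; interface resets miss; ARP requests flooding match; latency up match; input drops flat match
(E) MAC flapping — does not account for input drops flat
(F) BGP route flap — fails on interface resets, ARP requests flooding, input drops flat (predicts input drops up, not input drops flat)
(G) MTU black hole — TTL-expired ICMP seen match; interface resets match; ARP requests flooding miss; latency up match; input drops flat match
(B) alone accounts for all the evidence.

B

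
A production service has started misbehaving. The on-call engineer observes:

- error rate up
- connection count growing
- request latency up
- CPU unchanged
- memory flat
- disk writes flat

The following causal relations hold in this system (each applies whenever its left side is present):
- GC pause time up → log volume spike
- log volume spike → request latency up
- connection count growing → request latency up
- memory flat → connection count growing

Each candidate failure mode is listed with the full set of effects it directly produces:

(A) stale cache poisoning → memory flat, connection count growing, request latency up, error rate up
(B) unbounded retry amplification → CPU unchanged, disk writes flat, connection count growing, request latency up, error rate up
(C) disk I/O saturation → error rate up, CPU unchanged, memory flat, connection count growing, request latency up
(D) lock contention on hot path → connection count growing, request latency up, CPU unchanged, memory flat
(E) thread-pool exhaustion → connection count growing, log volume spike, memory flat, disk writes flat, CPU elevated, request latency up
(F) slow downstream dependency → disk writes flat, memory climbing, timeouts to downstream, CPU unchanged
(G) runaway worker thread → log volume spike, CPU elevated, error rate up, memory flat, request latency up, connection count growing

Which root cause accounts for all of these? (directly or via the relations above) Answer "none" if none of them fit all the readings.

none

For each candidate, compare predicted effects to what was observed:
(A) stale cache poisoning — error rate up yes; connection count growing yes; request latency up yes; CPU unchanged NO; memory flat yes; disk writes flat NO
(B) unbounded retry amplification — error rate up yes; connection count growing yes; request latency up yes; CPU unchanged yes; memory flat NO; disk writes flat yes
(C) disk I/O saturation — does not account for disk writes flat
(D) lock contention on hot path — does not account for error rate up, disk writes flat
(E) thread-pool exhaustion — fails on error rate up, CPU unchanged (predicts CPU elevated, not CPU unchanged)
(F) slow downstream dependency — error rate up NO; connection count growing NO; request latency up NO; CPU unchanged yes; memory flat NO; disk writes flat yes
(G) runaway worker thread — fails on CPU unchanged, disk writes flat (predicts CPU elevated, not CPU unchanged)
None of the listed candidates fits everything.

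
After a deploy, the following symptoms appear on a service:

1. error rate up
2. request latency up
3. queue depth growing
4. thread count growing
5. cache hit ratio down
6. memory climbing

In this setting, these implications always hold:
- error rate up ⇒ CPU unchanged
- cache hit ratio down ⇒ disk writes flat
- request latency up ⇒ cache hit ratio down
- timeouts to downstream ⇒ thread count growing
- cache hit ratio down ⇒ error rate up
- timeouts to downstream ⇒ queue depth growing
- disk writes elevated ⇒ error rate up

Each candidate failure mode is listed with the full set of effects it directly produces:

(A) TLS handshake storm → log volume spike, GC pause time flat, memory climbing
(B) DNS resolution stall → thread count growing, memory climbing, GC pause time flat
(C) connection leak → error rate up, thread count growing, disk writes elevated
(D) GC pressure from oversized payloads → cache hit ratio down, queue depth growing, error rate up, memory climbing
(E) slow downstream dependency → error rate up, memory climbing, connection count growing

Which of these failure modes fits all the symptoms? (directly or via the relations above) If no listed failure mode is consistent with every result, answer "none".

none

Checking each candidate against the observations:
(A) TLS handshake storm — error rate up NO; request latency up NO; queue depth growing NO; thread count growing NO; cache hit ratio down NO; memory climbing yes
(B) DNS resolution stall — error rate up NO; request latency up NO; queue depth growing NO; thread count growing yes; cache hit ratio down NO; memory climbing yes
(C) connection leak — does not account for request latency up, queue depth growing, cache hit ratio down, memory climbing
(D) GC pressure from oversized payloads — error rate up yes; request latency up NO; queue depth growing yes; thread count growing NO; cache hit ratio down yes; memory climbing yes
(E) slow downstream dependency — error rate up yes; request latency up NO; queue depth growing NO; thread count growing NO; cache hit ratio down NO; memory climbing yes
Every candidate fails on at least one observation.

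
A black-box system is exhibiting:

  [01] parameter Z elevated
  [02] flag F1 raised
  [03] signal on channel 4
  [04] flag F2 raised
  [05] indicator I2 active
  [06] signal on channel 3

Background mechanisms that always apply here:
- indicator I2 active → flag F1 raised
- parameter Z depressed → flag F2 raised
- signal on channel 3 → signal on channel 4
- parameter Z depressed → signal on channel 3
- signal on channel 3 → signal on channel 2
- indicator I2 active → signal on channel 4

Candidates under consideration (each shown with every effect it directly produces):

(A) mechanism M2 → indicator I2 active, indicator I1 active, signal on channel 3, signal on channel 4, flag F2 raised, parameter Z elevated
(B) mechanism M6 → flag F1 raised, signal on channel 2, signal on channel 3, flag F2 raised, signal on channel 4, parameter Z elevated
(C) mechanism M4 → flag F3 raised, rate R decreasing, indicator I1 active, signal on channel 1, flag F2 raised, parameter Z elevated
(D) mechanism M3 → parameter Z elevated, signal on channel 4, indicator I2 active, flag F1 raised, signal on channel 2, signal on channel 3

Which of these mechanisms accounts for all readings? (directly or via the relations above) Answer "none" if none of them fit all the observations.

A

Testing each hypothesis:
(A) mechanism M2 — accounts for every observation (flag F1 raised by indicator I2 active → flag F1 raised)
(B) mechanism M6 — parameter Z elevated yes; flag F1 raised yes; signal on channel 4 yes; flag F2 raised yes; indicator I2 active NO; signal on channel 3 yes
(C) mechanism M4 — parameter Z elevated yes; flag F1 raised NO; signal on channel 4 NO; flag F2 raised yes; indicator I2 active NO; signal on channel 3 NO
(D) mechanism M3 — does not account for flag F2 raised
(A) alone accounts for all the evidence.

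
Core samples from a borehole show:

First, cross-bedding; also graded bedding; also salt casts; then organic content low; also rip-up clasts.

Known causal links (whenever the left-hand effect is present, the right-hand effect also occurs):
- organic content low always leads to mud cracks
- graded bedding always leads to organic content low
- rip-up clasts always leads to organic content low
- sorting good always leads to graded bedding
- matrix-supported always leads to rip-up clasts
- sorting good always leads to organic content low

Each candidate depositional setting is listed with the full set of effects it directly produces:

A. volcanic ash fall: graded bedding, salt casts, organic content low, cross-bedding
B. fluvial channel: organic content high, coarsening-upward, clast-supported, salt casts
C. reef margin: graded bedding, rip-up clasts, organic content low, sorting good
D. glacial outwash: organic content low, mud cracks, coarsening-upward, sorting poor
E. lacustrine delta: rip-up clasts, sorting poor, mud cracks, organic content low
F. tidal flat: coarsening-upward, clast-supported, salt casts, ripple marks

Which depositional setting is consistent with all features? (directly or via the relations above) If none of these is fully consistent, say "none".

For each candidate, compare predicted effects to what was observed:
(A) volcanic ash fall — does not account for rip-up clasts
(B) fluvial channel — fails on cross-bedding, graded bedding, organic content low, rip-up clasts (predicts organic content high, not organic content low)
(C) reef margin — cross-bedding ✗; graded bedding ✓; salt casts ✗; organic content low ✓; rip-up clasts ✓
(D) glacial outwash — does not account for cross-bedding, graded bedding, salt casts, rip-up clasts
(E) lacustrine delta — cross-bedding ✗; graded bedding ✗; salt casts ✗; organic content low ✓; rip-up clasts ✓
(F) tidal flat — does not account for cross-bedding, graded bedding, organic content low, rip-up clasts
None of the listed candidates fits everything.

none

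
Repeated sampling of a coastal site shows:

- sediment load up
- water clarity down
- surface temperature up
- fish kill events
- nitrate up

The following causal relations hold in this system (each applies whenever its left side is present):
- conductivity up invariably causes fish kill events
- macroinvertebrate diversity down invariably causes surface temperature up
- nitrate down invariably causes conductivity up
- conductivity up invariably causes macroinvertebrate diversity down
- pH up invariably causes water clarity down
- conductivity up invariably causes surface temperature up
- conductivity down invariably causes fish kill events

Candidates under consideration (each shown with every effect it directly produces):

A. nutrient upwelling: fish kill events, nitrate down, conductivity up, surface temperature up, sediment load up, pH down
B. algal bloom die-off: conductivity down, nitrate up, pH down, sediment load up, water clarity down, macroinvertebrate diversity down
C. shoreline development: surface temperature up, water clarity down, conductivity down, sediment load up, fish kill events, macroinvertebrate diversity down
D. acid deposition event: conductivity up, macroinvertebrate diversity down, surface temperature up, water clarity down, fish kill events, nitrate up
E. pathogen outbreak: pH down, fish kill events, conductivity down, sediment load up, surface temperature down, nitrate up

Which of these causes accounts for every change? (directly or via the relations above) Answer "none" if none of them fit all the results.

B

Per-candidate check:
(A) nutrient upwelling — fails on water clarity down, nitrate up (predicts nitrate down, not nitrate up)
(B) algal bloom die-off — sediment load up match; water clarity down match; surface temperature up match (by macroinvertebrate diversity down → surface temperature up); fish kill events match (by conductivity down → fish kill events); nitrate up match
(C) shoreline development — does not account for nitrate up
(D) acid deposition event — does not account for sediment load up
(E) pathogen outbreak — fails on water clarity down, surface temperature up (predicts surface temperature down, not surface temperature up)
Only (B) is consistent with every observation.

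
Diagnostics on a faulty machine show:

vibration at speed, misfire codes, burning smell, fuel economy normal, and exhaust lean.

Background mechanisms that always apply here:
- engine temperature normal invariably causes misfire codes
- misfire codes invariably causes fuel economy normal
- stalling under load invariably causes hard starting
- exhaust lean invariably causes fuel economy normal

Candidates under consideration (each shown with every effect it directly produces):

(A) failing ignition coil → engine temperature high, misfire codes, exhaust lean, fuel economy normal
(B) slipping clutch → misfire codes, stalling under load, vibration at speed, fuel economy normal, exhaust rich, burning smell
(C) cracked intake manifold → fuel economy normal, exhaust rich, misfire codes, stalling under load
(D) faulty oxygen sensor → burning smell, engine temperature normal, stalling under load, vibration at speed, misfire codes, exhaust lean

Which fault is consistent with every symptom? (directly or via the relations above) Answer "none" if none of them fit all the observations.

Testing each hypothesis:
(A) failing ignition coil — does not account for vibration at speed, burning smell
(B) slipping clutch — vibration at speed match; misfire codes match; burning smell match; fuel economy normal match; exhaust lean miss
(C) cracked intake manifold — vibration at speed miss; misfire codes match; burning smell miss; fuel economy normal match; exhaust lean miss
(D) faulty oxygen sensor — vibration at speed match; misfire codes match; burning smell match; fuel economy normal match (via misfire codes → fuel economy normal); exhaust lean match
(D) is the only candidate with no mismatches.

D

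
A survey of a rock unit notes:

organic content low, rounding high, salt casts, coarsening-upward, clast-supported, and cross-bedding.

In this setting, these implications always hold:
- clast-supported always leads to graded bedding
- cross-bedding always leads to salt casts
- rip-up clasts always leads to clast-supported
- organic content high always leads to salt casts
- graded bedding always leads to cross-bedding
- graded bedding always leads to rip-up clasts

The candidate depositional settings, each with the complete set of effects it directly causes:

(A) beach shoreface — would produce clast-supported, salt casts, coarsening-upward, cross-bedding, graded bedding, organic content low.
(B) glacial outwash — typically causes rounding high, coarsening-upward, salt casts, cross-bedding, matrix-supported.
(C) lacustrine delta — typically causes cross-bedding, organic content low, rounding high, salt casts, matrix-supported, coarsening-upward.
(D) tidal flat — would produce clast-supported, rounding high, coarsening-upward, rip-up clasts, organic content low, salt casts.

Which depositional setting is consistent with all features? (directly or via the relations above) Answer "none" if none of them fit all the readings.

D

Per-candidate check:
(A) beach shoreface — does not account for rounding high
(B) glacial outwash — fails on organic content low, clast-supported (predicts matrix-supported, not clast-supported)
(C) lacustrine delta — fails on clast-supported (predicts matrix-supported, not clast-supported)
(D) tidal flat — organic content low ✓; rounding high ✓; salt casts ✓; coarsening-upward ✓; clast-supported ✓; cross-bedding ✓ (via clast-supported → graded bedding → cross-bedding)
(D) alone accounts for all the evidence.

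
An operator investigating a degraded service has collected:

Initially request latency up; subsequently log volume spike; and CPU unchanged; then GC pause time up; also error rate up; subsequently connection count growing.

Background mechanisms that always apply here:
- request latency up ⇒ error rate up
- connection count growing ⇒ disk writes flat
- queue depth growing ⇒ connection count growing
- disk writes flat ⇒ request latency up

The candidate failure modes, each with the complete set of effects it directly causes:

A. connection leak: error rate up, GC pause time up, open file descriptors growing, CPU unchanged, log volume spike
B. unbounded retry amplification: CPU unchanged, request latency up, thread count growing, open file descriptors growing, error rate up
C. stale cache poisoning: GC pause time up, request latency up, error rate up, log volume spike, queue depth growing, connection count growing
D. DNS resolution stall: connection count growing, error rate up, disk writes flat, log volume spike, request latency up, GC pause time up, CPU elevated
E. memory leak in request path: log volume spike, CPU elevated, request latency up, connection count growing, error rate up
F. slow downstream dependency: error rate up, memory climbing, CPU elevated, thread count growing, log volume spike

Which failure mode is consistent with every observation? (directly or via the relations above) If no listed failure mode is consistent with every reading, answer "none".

none

Per-candidate check:
(A) connection leak — does not account for request latency up, connection count growing
(B) unbounded retry amplification — does not account for log volume spike, GC pause time up, connection count growing
(C) stale cache poisoning — request latency up +; log volume spike +; CPU unchanged -; GC pause time up +; error rate up +; connection count growing +
(D) DNS resolution stall — request latency up +; log volume spike +; CPU unchanged -; GC pause time up +; error rate up +; connection count growing +
(E) memory leak in request path — fails on CPU unchanged, GC pause time up (predicts CPU elevated, not CPU unchanged)
(F) slow downstream dependency — request latency up -; log volume spike +; CPU unchanged -; GC pause time up -; error rate up +; connection count growing -
None of the listed candidates fits everything.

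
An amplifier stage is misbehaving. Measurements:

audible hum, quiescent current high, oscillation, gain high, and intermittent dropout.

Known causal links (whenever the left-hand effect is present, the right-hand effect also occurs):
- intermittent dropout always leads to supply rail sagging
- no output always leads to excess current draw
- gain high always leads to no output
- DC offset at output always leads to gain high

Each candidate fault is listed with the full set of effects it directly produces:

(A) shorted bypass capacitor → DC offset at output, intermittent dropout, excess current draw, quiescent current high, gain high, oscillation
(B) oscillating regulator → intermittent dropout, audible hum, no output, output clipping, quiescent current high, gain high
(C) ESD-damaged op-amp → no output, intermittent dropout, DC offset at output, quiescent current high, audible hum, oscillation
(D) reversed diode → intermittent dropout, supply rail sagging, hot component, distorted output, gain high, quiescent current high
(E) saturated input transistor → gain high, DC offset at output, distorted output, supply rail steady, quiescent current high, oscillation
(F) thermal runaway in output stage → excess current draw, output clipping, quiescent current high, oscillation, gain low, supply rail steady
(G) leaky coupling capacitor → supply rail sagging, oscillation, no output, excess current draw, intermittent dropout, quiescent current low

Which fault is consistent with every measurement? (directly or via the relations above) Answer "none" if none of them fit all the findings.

C

Per-candidate check:
(A) shorted bypass capacitor — does not account for audible hum
(B) oscillating regulator — audible hum ✓; quiescent current high ✓; oscillation ✗; gain high ✓; intermittent dropout ✓
(C) ESD-damaged op-amp — accounts for every observation (gain high through DC offset at output → gain high)
(D) reversed diode — does not account for audible hum, oscillation
(E) saturated input transistor — does not account for audible hum, intermittent dropout
(F) thermal runaway in output stage — fails on audible hum, gain high, intermittent dropout (predicts gain low, not gain high)
(G) leaky coupling capacitor — audible hum ✗; quiescent current high ✗; oscillation ✓; gain high ✗; intermittent dropout ✓
Only (C) is consistent with every observation.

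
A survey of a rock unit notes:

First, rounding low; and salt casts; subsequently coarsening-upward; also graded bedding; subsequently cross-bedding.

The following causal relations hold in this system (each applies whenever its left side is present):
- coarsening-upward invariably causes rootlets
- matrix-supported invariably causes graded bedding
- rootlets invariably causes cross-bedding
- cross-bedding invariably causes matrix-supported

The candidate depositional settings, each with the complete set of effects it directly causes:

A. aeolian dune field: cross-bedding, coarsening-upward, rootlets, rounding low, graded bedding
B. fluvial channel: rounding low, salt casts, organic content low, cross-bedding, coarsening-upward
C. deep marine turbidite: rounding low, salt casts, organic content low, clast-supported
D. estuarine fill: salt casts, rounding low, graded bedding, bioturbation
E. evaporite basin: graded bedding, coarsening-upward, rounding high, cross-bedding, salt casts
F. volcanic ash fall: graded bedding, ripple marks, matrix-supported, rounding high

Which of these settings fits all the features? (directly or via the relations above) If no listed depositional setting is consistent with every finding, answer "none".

Per-candidate check:
(A) aeolian dune field — does not account for salt casts
(B) fluvial channel — accounts for every observation (graded bedding via cross-bedding → matrix-supported → graded bedding)
(C) deep marine turbidite — does not account for coarsening-upward, graded bedding, cross-bedding
(D) estuarine fill — rounding low +; salt casts +; coarsening-upward -; graded bedding +; cross-bedding -
(E) evaporite basin — fails on rounding low (predicts rounding high, not rounding low)
(F) volcanic ash fall — fails on rounding low, salt casts, coarsening-upward, cross-bedding (predicts rounding high, not rounding low)
(B) is the only candidate with no mismatches.

B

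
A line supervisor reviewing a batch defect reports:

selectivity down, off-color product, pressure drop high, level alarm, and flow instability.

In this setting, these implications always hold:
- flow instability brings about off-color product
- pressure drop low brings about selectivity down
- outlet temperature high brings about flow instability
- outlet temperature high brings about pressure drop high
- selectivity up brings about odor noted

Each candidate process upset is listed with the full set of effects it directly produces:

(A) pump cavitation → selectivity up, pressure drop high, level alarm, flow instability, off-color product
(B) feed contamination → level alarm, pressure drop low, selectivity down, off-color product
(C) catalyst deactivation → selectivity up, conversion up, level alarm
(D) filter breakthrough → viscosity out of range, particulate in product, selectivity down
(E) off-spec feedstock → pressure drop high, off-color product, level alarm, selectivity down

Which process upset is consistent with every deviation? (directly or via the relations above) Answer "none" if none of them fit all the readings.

Per-candidate check:
(A) pump cavitation — selectivity down -; off-color product +; pressure drop high +; level alarm +; flow instability +
(B) feed contamination — selectivity down +; off-color product +; pressure drop high -; level alarm +; flow instability -
(C) catalyst deactivation — selectivity down -; off-color product -; pressure drop high -; level alarm +; flow instability -
(D) filter breakthrough — does not account for off-color product, pressure drop high, level alarm, flow instability
(E) off-spec feedstock — does not account for flow instability
Every candidate fails on at least one observation.

none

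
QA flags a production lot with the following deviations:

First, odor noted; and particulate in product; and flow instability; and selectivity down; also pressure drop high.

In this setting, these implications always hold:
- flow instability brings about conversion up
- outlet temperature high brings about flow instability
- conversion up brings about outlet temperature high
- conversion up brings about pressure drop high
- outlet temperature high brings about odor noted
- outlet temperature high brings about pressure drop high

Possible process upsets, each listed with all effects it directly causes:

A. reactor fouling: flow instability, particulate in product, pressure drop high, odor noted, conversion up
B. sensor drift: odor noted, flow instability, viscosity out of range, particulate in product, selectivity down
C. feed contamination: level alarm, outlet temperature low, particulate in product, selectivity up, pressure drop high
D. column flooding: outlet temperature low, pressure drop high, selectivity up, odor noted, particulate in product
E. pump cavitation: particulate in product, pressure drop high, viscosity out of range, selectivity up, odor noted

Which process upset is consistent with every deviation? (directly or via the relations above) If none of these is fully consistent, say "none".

B

Testing each hypothesis:
(A) reactor fouling — odor noted +; particulate in product +; flow instability +; selectivity down -; pressure drop high +
(B) sensor drift — odor noted +; particulate in product +; flow instability +; selectivity down +; pressure drop high + (through flow instability → conversion up → pressure drop high)
(C) feed contamination — odor noted -; particulate in product +; flow instability -; selectivity down -; pressure drop high +
(D) column flooding — odor noted +; particulate in product +; flow instability -; selectivity down -; pressure drop high +
(E) pump cavitation — odor noted +; particulate in product +; flow instability -; selectivity down -; pressure drop high +
(B) alone accounts for all the evidence.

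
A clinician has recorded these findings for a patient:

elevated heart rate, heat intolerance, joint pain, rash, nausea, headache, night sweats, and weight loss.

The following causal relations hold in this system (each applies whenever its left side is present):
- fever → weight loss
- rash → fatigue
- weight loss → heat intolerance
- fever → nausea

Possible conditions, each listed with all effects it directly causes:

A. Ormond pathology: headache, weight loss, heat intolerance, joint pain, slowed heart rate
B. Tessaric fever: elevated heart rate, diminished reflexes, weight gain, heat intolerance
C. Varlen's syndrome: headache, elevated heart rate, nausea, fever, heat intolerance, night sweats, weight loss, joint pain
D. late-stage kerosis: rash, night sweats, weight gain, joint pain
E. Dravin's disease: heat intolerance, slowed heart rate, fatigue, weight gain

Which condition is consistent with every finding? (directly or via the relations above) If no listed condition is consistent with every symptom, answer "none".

none

Checking each candidate against the observations:
(A) Ormond pathology — fails on elevated heart rate, rash, nausea, night sweats (predicts slowed heart rate, not elevated heart rate)
(B) Tessaric fever — fails on joint pain, rash, nausea, headache, night sweats, weight loss (predicts weight gain, not weight loss)
(C) Varlen's syndrome — elevated heart rate yes; heat intolerance yes; joint pain yes; rash NO; nausea yes; headache yes; night sweats yes; weight loss yes
(D) late-stage kerosis — fails on elevated heart rate, heat intolerance, nausea, headache, weight loss (predicts weight gain, not weight loss)
(E) Dravin's disease — elevated heart rate NO; heat intolerance yes; joint pain NO; rash NO; nausea NO; headache NO; night sweats NO; weight loss NO
Every candidate fails on at least one observation.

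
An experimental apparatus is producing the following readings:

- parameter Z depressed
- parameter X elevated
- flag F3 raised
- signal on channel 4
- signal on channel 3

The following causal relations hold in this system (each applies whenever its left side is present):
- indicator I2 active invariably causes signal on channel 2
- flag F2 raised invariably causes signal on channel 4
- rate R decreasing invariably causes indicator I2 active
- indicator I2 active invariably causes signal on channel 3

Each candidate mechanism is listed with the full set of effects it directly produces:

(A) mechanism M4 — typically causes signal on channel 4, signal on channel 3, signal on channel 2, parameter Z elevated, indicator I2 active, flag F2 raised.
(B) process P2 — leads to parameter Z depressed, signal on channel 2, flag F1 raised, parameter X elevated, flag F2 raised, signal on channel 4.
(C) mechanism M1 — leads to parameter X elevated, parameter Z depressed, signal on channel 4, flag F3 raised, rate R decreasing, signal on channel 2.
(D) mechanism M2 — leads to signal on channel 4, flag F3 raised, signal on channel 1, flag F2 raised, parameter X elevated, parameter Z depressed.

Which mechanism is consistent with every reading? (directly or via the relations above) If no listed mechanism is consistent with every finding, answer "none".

C

Per-candidate check:
(A) mechanism M4 — parameter Z depressed ✗; parameter X elevated ✗; flag F3 raised ✗; signal on channel 4 ✓; signal on channel 3 ✓
(B) process P2 — does not account for flag F3 raised, signal on channel 3
(C) mechanism M1 — accounts for every observation (signal on channel 3 via rate R decreasing → indicator I2 active → signal on channel 3)
(D) mechanism M2 — parameter Z depressed ✓; parameter X elevated ✓; flag F3 raised ✓; signal on channel 4 ✓; signal on channel 3 ✗
(C) is the only candidate with no mismatches.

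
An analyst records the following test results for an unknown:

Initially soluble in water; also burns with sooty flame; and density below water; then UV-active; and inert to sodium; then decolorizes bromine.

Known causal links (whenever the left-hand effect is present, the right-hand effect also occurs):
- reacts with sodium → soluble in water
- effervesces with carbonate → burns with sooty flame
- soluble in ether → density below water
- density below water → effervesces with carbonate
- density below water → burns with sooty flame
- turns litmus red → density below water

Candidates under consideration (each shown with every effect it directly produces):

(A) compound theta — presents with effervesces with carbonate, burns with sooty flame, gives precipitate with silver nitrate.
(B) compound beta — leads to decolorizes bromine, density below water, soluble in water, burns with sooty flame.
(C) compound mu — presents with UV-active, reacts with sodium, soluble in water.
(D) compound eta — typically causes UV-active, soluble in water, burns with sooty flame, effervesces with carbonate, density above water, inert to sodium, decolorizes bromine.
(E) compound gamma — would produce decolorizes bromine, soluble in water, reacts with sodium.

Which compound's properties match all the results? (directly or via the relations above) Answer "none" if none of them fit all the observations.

none

For each candidate, compare predicted effects to what was observed:
(A) compound theta — does not account for soluble in water, density below water, UV-active, inert to sodium, decolorizes bromine
(B) compound beta — does not account for UV-active, inert to sodium
(C) compound mu — fails on burns with sooty flame, density below water, inert to sodium, decolorizes bromine (predicts reacts with sodium, not inert to sodium)
(D) compound eta — fails on density below water (predicts density above water, not density below water)
(E) compound gamma — fails on burns with sooty flame, density below water, UV-active, inert to sodium (predicts reacts with sodium, not inert to sodium)
No candidate is consistent with all observations.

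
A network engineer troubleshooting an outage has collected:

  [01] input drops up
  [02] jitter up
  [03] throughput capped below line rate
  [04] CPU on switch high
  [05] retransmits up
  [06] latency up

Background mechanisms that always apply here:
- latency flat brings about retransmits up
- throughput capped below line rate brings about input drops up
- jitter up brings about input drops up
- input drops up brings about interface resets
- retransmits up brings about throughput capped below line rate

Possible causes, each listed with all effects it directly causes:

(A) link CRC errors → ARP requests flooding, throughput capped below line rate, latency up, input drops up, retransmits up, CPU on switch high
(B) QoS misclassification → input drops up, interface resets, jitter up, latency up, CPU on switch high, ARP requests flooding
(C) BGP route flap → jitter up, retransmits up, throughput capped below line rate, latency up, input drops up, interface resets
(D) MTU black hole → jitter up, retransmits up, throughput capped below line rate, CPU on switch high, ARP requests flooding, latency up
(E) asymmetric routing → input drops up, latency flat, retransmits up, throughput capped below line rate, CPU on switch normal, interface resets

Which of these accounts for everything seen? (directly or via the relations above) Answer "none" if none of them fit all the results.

Testing each hypothesis:
(A) link CRC errors — does not account for jitter up
(B) QoS misclassification — does not account for throughput capped below line rate, retransmits up
(C) BGP route flap — does not account for CPU on switch high
(D) MTU black hole — input drops up ✓ (through throughput capped below line rate → input drops up); jitter up ✓; throughput capped below line rate ✓; CPU on switch high ✓; retransmits up ✓; latency up ✓
(E) asymmetric routing — fails on jitter up, CPU on switch high, latency up (predicts CPU on switch normal, not CPU on switch high; predicts latency flat, not latency up)
(D) is the only candidate with no mismatches.

D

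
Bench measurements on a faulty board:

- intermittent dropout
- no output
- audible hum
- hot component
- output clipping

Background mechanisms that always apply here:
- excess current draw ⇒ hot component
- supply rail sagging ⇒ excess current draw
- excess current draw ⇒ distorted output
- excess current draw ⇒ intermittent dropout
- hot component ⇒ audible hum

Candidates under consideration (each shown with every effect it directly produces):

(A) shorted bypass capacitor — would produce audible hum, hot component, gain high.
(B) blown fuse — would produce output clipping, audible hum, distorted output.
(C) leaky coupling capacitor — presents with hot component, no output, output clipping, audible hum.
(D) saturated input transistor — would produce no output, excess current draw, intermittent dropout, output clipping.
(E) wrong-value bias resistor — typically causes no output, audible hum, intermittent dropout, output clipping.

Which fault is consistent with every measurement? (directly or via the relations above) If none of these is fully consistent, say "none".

D

Per-candidate check:
(A) shorted bypass capacitor — intermittent dropout miss; no output miss; audible hum match; hot component match; output clipping miss
(B) blown fuse — does not account for intermittent dropout, no output, hot component
(C) leaky coupling capacitor — intermittent dropout miss; no output match; audible hum match; hot component match; output clipping match
(D) saturated input transistor — accounts for every observation (audible hum via excess current draw → hot component → audible hum)
(E) wrong-value bias resistor — intermittent dropout match; no output match; audible hum match; hot component miss; output clipping match
(D) alone accounts for all the evidence.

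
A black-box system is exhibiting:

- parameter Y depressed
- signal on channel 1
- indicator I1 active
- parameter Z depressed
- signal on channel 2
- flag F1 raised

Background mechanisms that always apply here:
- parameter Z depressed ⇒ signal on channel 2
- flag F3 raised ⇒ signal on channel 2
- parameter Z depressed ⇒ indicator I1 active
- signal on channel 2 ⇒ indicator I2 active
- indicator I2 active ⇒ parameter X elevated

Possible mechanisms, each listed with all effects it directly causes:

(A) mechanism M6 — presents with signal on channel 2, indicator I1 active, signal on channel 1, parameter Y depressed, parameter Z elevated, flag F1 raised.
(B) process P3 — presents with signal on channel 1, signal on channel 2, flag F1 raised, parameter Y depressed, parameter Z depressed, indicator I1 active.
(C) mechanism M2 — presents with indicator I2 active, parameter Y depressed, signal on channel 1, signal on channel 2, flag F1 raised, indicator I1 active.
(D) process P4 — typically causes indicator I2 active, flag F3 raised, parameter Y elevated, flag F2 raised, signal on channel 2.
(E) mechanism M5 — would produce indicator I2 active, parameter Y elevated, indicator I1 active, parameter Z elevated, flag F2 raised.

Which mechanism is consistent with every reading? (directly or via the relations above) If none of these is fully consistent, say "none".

B

Per-candidate check:
(A) mechanism M6 — fails on parameter Z depressed (predicts parameter Z elevated, not parameter Z depressed)
(B) process P3 — accounts for every observation
(C) mechanism M2 — parameter Y depressed ✓; signal on channel 1 ✓; indicator I1 active ✓; parameter Z depressed ✗; signal on channel 2 ✓; flag F1 raised ✓
(D) process P4 — fails on parameter Y depressed, signal on channel 1, indicator I1 active, parameter Z depressed, flag F1 raised (predicts parameter Y elevated, not parameter Y depressed)
(E) mechanism M5 — fails on parameter Y depressed, signal on channel 1, parameter Z depressed, signal on channel 2, flag F1 raised (predicts parameter Y elevated, not parameter Y depressed; predicts parameter Z elevated, not parameter Z depressed)
Only (B) is consistent with every observation.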